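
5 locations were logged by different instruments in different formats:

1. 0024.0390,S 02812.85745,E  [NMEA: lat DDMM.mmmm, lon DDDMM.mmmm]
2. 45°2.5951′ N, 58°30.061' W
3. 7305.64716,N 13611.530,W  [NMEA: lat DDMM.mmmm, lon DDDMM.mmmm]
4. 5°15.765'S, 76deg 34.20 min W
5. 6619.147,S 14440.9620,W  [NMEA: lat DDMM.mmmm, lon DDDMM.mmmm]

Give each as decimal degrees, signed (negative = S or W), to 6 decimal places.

Point 1:
  φ: split at 2 digits → 00° and 24.039′; 0 + 24.039/60 = 0.4006500
  hemisphere S, so the sign is −
  λ: degrees = first 3 digits = 28, minutes = 12.85745; 28 + 12.85745/60 = 28.2142908
  E → positive
Point 2:
  Lat: 2.5951′ = 0.043252°; total 45.0432517
  N ⇒ keep positive
  Longitude: 58 + 30.061/60 = 58.5010167
  W ⇒ negate
Point 3:
  φ: degrees = first 2 digits = 73, minutes = 5.64716; 73 + 5.64716/60 = 73.0941193
  N → positive
  Longitude: split at 3 digits → 136° and 11.53′; 136 + 11.53/60 = 136.1921667
  W ⇒ negate
Point 4:
  Lat: 15.765′ = 0.262750°; total 5.2627500
  S → negative
  Lon: 34.2′ = 0.570000°; total 76.5700000
  W → negative
Point 5:
  φ: split at 2 digits → 66° and 19.147′; 66 + 19.147/60 = 66.3191167
  S → negative
  Lon: degrees = first 3 digits = 144, minutes = 40.962; 144 + 40.962/60 = 144.6827000
  hemisphere W, so the sign is −

1. -0.400650, 28.214291
2. 45.043252, -58.501017
3. 73.094119, -136.192167
4. -5.262750, -76.570000
5. -66.319117, -144.682700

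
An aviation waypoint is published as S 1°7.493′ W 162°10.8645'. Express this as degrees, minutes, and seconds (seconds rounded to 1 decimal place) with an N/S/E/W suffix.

1°07′29.6″ S, 162°10′51.9″ W

Lat: 7.49300′ → 7′ and 0.49300 × 60 = 29.580″
Longitude: 10.86450′ → 10′ and 0.86450 × 60 = 51.870″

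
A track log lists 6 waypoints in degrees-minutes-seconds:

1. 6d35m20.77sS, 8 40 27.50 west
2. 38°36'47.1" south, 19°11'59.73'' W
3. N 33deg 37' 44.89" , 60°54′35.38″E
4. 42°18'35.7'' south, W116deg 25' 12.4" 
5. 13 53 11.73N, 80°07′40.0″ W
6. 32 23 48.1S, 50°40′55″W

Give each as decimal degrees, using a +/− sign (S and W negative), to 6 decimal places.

1. -6.589103, -8.674306
2. -38.613083, -19.199925
3. 33.629136, 60.909828
4. -42.309917, -116.420111
5. 13.886592, -80.127778
6. -32.396694, -50.681944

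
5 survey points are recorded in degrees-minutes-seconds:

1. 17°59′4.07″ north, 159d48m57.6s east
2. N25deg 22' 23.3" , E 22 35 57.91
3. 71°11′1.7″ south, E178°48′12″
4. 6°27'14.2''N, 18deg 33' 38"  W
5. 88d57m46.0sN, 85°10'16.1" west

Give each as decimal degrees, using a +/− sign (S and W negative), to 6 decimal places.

1. 17.984464, 159.816000
2. 25.373139, 22.599419
3. -71.183806, 178.803333
4. 6.453944, -18.560556
5. 88.962778, -85.171139

Point 1:
  φ: 17 + 59/60 + 4.07/3600 = 17.9844639
  N → positive
  λ: 159 + 48/60 + 57.6/3600 = 159.8160000
  E ⇒ keep positive
Point 2:
  Lat: 25 + 22/60 + 23.3/3600 = 25.3731389
  N ⇒ keep positive
  Longitude: 35′ + 57.91″ = 35.96517′; 22 + 35.96517/60 = 22.5994194
  E ⇒ keep positive
Point 3:
  φ: 11′ + 1.7″ = 11.02833′; 71 + 11.02833/60 = 71.1838056
  S → negative
  λ: 48′ + 12″ = 48.20000′; 178 + 48.20000/60 = 178.8033333
  E ⇒ keep positive
Point 4:
  φ: 6° + 27/60 + 14.2/3600 = 6 + 0.450000 + 0.003944 = 6.4539444
  N → positive
  Longitude: 18 + 33/60 + 38/3600 = 18.5605556
  W → negative
Point 5:
  Latitude: 88° + 57/60 + 46/3600 = 88 + 0.950000 + 0.012778 = 88.9627778
  N ⇒ keep positive
  λ: 85 + 10/60 + 16.1/3600 = 85.1711389
  hemisphere W, so the sign is −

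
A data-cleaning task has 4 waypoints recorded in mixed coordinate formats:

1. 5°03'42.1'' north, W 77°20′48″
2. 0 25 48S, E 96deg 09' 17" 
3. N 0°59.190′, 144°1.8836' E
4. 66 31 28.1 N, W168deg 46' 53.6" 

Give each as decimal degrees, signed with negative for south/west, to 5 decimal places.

Point 1:
  φ: 3′ + 42.1″ = 3.70167′; 5 + 3.70167/60 = 5.061694
  N ⇒ keep positive
  Lon: 20′ + 48″ = 20.80000′; 77 + 20.80000/60 = 77.346667
  hemisphere W, so the sign is −
Point 2:
  φ: 25′ + 48″ = 25.80000′; 0 + 25.80000/60 = 0.430000
  S ⇒ negate
  Lon: 96° + 9/60 + 17/3600 = 96 + 0.150000 + 0.004722 = 96.154722
  E → positive
Point 3:
  Latitude: 0 + 59.19/60 = 0.986500
  N → positive
  λ: 1.8836′ = 0.031393°; total 144.031393
  E ⇒ keep positive
Point 4:
  Latitude: 31′ + 28.1″ = 31.46833′; 66 + 31.46833/60 = 66.524472
  N → positive
  Lon: 168 + 46/60 + 53.6/3600 = 168.781556
  W → negative

1. 5.06169, -77.34667
2. -0.43000, 96.15472
3. 0.98650, 144.03139
4. 66.52447, -168.78156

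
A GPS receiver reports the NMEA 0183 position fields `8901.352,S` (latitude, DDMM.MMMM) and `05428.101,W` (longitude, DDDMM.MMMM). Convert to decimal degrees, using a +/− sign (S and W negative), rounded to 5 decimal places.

-89.02253, -54.46835

φ: degrees = first 2 digits = 89, minutes = 1.352; 89 + 1.352/60 = 89.022533
S ⇒ negate
λ: split at 3 digits → 054° and 28.101′; 54 + 28.101/60 = 54.468350
W ⇒ negate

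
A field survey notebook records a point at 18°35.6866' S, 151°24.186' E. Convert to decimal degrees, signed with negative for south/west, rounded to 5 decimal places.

-18.59478, 151.40310

Lat: 35.6866′ = 0.594777°; total 18.594777
S ⇒ negate
Lon: 24.186′ = 0.403100°; total 151.403100
E → positive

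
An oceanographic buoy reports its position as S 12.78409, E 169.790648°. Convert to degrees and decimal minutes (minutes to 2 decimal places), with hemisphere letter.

φ: 12° + 0.784090 × 60 = 12° 47.0454′
λ: 169° + 0.790648 × 60 = 169° 47.4389′

12° 47.05′ S, 169° 47.44′ E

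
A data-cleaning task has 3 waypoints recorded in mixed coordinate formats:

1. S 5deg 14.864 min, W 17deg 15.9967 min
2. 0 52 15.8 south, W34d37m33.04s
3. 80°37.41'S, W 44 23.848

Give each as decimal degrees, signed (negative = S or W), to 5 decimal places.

Point 1:
  Lat: 5 + 14.864/60 = 5.247733
  hemisphere S, so the sign is −
  Longitude: 15.9967′ = 0.266612°; total 17.266612
  W → negative
Point 2:
  φ: 0 + 52/60 + 15.8/3600 = 0.871056
  S → negative
  λ: 37′ + 33.04″ = 37.55067′; 34 + 37.55067/60 = 34.625844
  W → negative
Point 3:
  Latitude: 80 + 37.41/60 = 80.623500
  S ⇒ negate
  Lon: 44 + 23.848/60 = 44.397467
  W ⇒ negate

1. -5.24773, -17.26661
2. -0.87106, -34.62584
3. -80.62350, -44.39747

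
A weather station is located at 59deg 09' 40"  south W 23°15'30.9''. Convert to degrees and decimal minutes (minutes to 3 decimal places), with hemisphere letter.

φ: seconds/60 = 0.66667; minutes = 9 + 0.66667 = 9.66667
Longitude: 15 + 30.9/60 = 15.51500′

59° 9.667′ S, 23° 15.515′ W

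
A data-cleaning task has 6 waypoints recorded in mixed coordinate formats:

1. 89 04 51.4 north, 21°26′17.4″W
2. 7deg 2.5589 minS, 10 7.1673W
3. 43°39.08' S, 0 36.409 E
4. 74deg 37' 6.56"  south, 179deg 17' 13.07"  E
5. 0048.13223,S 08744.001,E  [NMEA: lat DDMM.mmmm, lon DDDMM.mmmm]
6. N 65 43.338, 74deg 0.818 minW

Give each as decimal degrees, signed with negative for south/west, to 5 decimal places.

Point 1:
  Latitude: 89° + 4/60 + 51.4/3600 = 89 + 0.066667 + 0.014278 = 89.080944
  N ⇒ keep positive
  λ: 21 + 26/60 + 17.4/3600 = 21.438167
  hemisphere W, so the sign is −
Point 2:
  Latitude: 7 + 2.5589/60 = 7.042648
  S ⇒ negate
  Lon: 10 + 7.1673/60 = 10.119455
  W ⇒ negate
Point 3:
  φ: 39.08′ = 0.651333°; total 43.651333
  hemisphere S, so the sign is −
  λ: 36.409′ = 0.606817°; total 0.606817
  E → positive
Point 4:
  Latitude: 74 + 37/60 + 6.56/3600 = 74.618489
  S → negative
  Lon: 179° + 17/60 + 13.07/3600 = 179 + 0.283333 + 0.003631 = 179.286964
  E → positive
Point 5:
  φ: split at 2 digits → 00° and 48.13223′; 0 + 48.13223/60 = 0.802204
  S ⇒ negate
  Longitude: split at 3 digits → 087° and 44.001′; 87 + 44.001/60 = 87.733350
  E ⇒ keep positive
Point 6:
  Latitude: 65 + 43.338/60 = 65.722300
  N ⇒ keep positive
  Longitude: 0.818′ = 0.013633°; total 74.013633
  W → negative

1. 89.08094, -21.43817
2. -7.04265, -10.11946
3. -43.65133, 0.60682
4. -74.61849, 179.28696
5. -0.80220, 87.73335
6. 65.72230, -74.01363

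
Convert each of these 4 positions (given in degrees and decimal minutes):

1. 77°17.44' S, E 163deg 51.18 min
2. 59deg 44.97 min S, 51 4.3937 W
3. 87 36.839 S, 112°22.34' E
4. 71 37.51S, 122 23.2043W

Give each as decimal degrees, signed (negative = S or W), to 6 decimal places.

Point 1:
  φ: 77 + 17.44/60 = 77.2906667
  S → negative
  Longitude: 51.18′ = 0.853000°; total 163.8530000
  E → positive
Point 2:
  Latitude: 59 + 44.97/60 = 59.7495000
  S ⇒ negate
  λ: 4.3937′ = 0.073228°; total 51.0732283
  hemisphere W, so the sign is −
Point 3:
  φ: 87 + 36.839/60 = 87.6139833
  S → negative
  Lon: 22.34′ = 0.372333°; total 112.3723333
  E → positive
Point 4:
  φ: 71 + 37.51/60 = 71.6251667
  S ⇒ negate
  Lon: 122 + 23.2043/60 = 122.3867383
  W ⇒ negate

1. -77.290667, 163.853000
2. -59.749500, -51.073228
3. -87.613983, 112.372333
4. -71.625167, -122.386738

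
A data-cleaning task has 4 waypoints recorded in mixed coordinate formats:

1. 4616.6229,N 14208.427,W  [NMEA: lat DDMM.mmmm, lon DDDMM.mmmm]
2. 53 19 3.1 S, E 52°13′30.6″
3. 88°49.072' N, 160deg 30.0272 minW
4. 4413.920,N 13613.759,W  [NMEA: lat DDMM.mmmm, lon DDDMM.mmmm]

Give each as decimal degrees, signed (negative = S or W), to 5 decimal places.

1. 46.27705, -142.14045
2. -53.31753, 52.22517
3. 88.81787, -160.50045
4. 44.23200, -136.22932

Point 1:
  Lat: split at 2 digits → 46° and 16.6229′; 46 + 16.6229/60 = 46.277048
  N → positive
  Longitude: degrees = first 3 digits = 142, minutes = 8.427; 142 + 8.427/60 = 142.140450
  hemisphere W, so the sign is −
Point 2:
  Lat: 19′ + 3.1″ = 19.05167′; 53 + 19.05167/60 = 53.317528
  S ⇒ negate
  λ: 13′ + 30.6″ = 13.51000′; 52 + 13.51000/60 = 52.225167
  E ⇒ keep positive
Point 3:
  Latitude: 49.072′ = 0.817867°; total 88.817867
  N ⇒ keep positive
  Lon: 30.0272′ = 0.500453°; total 160.500453
  W ⇒ negate
Point 4:
  φ: degrees = first 2 digits = 44, minutes = 13.92; 44 + 13.92/60 = 44.232000
  N ⇒ keep positive
  Lon: split at 3 digits → 136° and 13.759′; 136 + 13.759/60 = 136.229317
  W → negative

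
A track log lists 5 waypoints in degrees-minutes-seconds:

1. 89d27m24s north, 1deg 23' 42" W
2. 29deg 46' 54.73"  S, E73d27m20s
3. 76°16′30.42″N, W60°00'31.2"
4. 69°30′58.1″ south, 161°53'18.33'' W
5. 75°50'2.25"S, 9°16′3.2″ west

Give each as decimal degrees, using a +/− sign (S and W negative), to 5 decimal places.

1. 89.45667, -1.39500
2. -29.78187, 73.45556
3. 76.27512, -60.00867
4. -69.51614, -161.88843
5. -75.83396, -9.26756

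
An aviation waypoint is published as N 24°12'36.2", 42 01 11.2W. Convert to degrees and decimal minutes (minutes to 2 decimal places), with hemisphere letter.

Lat: seconds/60 = 0.60333; minutes = 12 + 0.60333 = 12.6033
Lon: seconds/60 = 0.18667; minutes = 1 + 0.18667 = 1.1867

24° 12.60′ N, 42° 1.19′ W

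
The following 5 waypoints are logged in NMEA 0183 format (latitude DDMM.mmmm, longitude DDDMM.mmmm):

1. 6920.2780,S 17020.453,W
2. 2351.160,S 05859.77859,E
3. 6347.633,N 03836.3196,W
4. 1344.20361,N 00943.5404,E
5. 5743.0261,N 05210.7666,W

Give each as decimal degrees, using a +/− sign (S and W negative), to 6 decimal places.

1. -69.337967, -170.340883
2. -23.852667, 58.996310
3. 63.793883, -38.605327
4. 13.736727, 9.725673
5. 57.717102, -52.179443

Point 1:
  φ: split at 2 digits → 69° and 20.278′; 69 + 20.278/60 = 69.3379667
  S ⇒ negate
  Longitude: split at 3 digits → 170° and 20.453′; 170 + 20.453/60 = 170.3408833
  W ⇒ negate
Point 2:
  Lat: degrees = first 2 digits = 23, minutes = 51.16; 23 + 51.16/60 = 23.8526667
  S ⇒ negate
  λ: degrees = first 3 digits = 58, minutes = 59.77859; 58 + 59.77859/60 = 58.9963098
  E → positive
Point 3:
  Latitude: split at 2 digits → 63° and 47.633′; 63 + 47.633/60 = 63.7938833
  N ⇒ keep positive
  Lon: split at 3 digits → 038° and 36.3196′; 38 + 36.3196/60 = 38.6053267
  W → negative
Point 4:
  φ: split at 2 digits → 13° and 44.20361′; 13 + 44.20361/60 = 13.7367268
  N → positive
  Longitude: split at 3 digits → 009° and 43.5404′; 9 + 43.5404/60 = 9.7256733
  E → positive
Point 5:
  Latitude: degrees = first 2 digits = 57, minutes = 43.0261; 57 + 43.0261/60 = 57.7171017
  N ⇒ keep positive
  λ: degrees = first 3 digits = 52, minutes = 10.7666; 52 + 10.7666/60 = 52.1794433
  W → negative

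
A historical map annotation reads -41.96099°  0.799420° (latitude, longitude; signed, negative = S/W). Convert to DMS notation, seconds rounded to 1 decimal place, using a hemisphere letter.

41°57′39.6″ S, 0°47′57.9″ E

Latitude is negative → S; |value| = 41.960990
φ: whole degrees 41; 57.65940′ → 57′ and 39.564″
Longitude: whole degrees 0; 47.96520′ → 47′ and 57.912″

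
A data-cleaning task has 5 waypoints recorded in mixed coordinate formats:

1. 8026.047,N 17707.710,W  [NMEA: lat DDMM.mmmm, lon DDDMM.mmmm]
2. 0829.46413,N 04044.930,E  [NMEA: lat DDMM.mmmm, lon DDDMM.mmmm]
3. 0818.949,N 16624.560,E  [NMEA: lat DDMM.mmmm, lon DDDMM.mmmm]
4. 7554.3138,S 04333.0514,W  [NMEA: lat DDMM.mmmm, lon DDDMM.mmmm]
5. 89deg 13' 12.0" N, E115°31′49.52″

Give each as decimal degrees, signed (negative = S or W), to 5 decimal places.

Point 1:
  Latitude: split at 2 digits → 80° and 26.047′; 80 + 26.047/60 = 80.434117
  N → positive
  Lon: split at 3 digits → 177° and 7.71′; 177 + 7.71/60 = 177.128500
  W → negative
Point 2:
  φ: split at 2 digits → 08° and 29.46413′; 8 + 29.46413/60 = 8.491069
  N → positive
  λ: degrees = first 3 digits = 40, minutes = 44.93; 40 + 44.93/60 = 40.748833
  E → positive
Point 3:
  Latitude: split at 2 digits → 08° and 18.949′; 8 + 18.949/60 = 8.315817
  N ⇒ keep positive
  λ: split at 3 digits → 166° and 24.56′; 166 + 24.56/60 = 166.409333
  E → positive
Point 4:
  φ: degrees = first 2 digits = 75, minutes = 54.3138; 75 + 54.3138/60 = 75.905230
  S ⇒ negate
  Lon: degrees = first 3 digits = 43, minutes = 33.0514; 43 + 33.0514/60 = 43.550857
  hemisphere W, so the sign is −
Point 5:
  Lat: 89° + 13/60 + 12/3600 = 89 + 0.216667 + 0.003333 = 89.220000
  N ⇒ keep positive
  Lon: 115° + 31/60 + 49.52/3600 = 115 + 0.516667 + 0.013756 = 115.530422
  E → positive

1. 80.43412, -177.12850
2. 8.49107, 40.74883
3. 8.31582, 166.40933
4. -75.90523, -43.55086
5. 89.22000, 115.53042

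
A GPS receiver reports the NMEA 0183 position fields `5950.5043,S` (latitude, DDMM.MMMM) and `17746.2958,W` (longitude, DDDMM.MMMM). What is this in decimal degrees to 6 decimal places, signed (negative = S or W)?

-59.841738, -177.771597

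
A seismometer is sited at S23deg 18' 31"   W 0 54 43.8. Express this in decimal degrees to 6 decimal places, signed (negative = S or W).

-23.308611, -0.912167

Lat: 23° + 18/60 + 31/3600 = 23 + 0.300000 + 0.008611 = 23.3086111
S ⇒ negate
Lon: 54′ + 43.8″ = 54.73000′; 0 + 54.73000/60 = 0.9121667
W ⇒ negate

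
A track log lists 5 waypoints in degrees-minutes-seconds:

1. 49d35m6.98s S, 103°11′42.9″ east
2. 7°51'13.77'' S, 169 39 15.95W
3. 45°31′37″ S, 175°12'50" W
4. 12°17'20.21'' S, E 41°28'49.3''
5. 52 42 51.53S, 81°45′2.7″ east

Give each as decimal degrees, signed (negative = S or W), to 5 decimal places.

1. -49.58527, 103.19525
2. -7.85383, -169.65443
3. -45.52694, -175.21389
4. -12.28895, 41.48036
5. -52.71431, 81.75075

Point 1:
  Lat: 49 + 35/60 + 6.98/3600 = 49.585272
  hemisphere S, so the sign is −
  λ: 11′ + 42.9″ = 11.71500′; 103 + 11.71500/60 = 103.195250
  E → positive
Point 2:
  φ: 7 + 51/60 + 13.77/3600 = 7.853825
  S → negative
  λ: 169 + 39/60 + 15.95/3600 = 169.654431
  hemisphere W, so the sign is −
Point 3:
  Lat: 45° + 31/60 + 37/3600 = 45 + 0.516667 + 0.010278 = 45.526944
  S → negative
  λ: 175 + 12/60 + 50/3600 = 175.213889
  hemisphere W, so the sign is −
Point 4:
  φ: 12° + 17/60 + 20.21/3600 = 12 + 0.283333 + 0.005614 = 12.288947
  hemisphere S, so the sign is −
  λ: 41° + 28/60 + 49.3/3600 = 41 + 0.466667 + 0.013694 = 41.480361
  E → positive
Point 5:
  Lat: 42′ + 51.53″ = 42.85883′; 52 + 42.85883/60 = 52.714314
  S → negative
  Longitude: 81° + 45/60 + 2.7/3600 = 81 + 0.750000 + 0.000750 = 81.750750
  E → positive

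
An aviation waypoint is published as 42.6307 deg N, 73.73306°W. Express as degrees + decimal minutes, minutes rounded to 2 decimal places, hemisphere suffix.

Latitude: 42° + 0.630700 × 60 = 42° 37.8420′
Longitude: 73° + 0.733060 × 60 = 73° 43.9836′

42° 37.84′ N, 73° 43.98′ W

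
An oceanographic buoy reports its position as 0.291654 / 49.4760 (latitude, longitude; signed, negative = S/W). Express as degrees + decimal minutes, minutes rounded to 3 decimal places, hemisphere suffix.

φ: 0° + 0.291654 × 60 = 0° 17.49924′
Longitude: minutes = (49.476000 − 49) × 60 = 28.56000

0° 17.499′ N, 49° 28.560′ E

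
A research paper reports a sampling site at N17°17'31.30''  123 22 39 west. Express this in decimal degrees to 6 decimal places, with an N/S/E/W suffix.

Lat: 17 + 17/60 + 31.3/3600 = 17.2920278
Longitude: 22′ + 39″ = 22.65000′; 123 + 22.65000/60 = 123.3775000

17.292028° N, 123.377500° W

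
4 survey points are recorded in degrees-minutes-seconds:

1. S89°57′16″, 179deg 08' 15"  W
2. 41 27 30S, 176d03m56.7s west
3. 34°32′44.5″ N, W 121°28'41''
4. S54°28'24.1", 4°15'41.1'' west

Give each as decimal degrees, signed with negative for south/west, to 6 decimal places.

1. -89.954444, -179.137500
2. -41.458333, -176.065750
3. 34.545694, -121.478056
4. -54.473361, -4.261417

Point 1:
  Latitude: 89° + 57/60 + 16/3600 = 89 + 0.950000 + 0.004444 = 89.9544444
  S → negative
  λ: 179 + 8/60 + 15/3600 = 179.1375000
  hemisphere W, so the sign is −
Point 2:
  φ: 41 + 27/60 + 30/3600 = 41.4583333
  S → negative
  Longitude: 176° + 3/60 + 56.7/3600 = 176 + 0.050000 + 0.015750 = 176.0657500
  W ⇒ negate
Point 3:
  Lat: 34° + 32/60 + 44.5/3600 = 34 + 0.533333 + 0.012361 = 34.5456944
  N → positive
  Longitude: 121° + 28/60 + 41/3600 = 121 + 0.466667 + 0.011389 = 121.4780556
  W → negative
Point 4:
  Latitude: 28′ + 24.1″ = 28.40167′; 54 + 28.40167/60 = 54.4733611
  hemisphere S, so the sign is −
  Longitude: 4° + 15/60 + 41.1/3600 = 4 + 0.250000 + 0.011417 = 4.2614167
  hemisphere W, so the sign is −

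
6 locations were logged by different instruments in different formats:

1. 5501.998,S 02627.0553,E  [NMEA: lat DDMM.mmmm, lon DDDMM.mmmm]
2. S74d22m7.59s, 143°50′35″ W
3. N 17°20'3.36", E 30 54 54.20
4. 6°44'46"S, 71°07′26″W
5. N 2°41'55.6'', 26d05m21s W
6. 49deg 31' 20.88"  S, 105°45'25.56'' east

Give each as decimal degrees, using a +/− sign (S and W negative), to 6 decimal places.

Point 1:
  Lat: split at 2 digits → 55° and 1.998′; 55 + 1.998/60 = 55.0333000
  hemisphere S, so the sign is −
  Lon: split at 3 digits → 026° and 27.0553′; 26 + 27.0553/60 = 26.4509217
  E → positive
Point 2:
  Latitude: 74° + 22/60 + 7.59/3600 = 74 + 0.366667 + 0.002108 = 74.3687750
  S ⇒ negate
  Longitude: 143° + 50/60 + 35/3600 = 143 + 0.833333 + 0.009722 = 143.8430556
  W → negative
Point 3:
  Lat: 17° + 20/60 + 3.36/3600 = 17 + 0.333333 + 0.000933 = 17.3342667
  N ⇒ keep positive
  Lon: 54′ + 54.2″ = 54.90333′; 30 + 54.90333/60 = 30.9150556
  E → positive
Point 4:
  φ: 44′ + 46″ = 44.76667′; 6 + 44.76667/60 = 6.7461111
  S → negative
  λ: 7′ + 26″ = 7.43333′; 71 + 7.43333/60 = 71.1238889
  W ⇒ negate
Point 5:
  φ: 2° + 41/60 + 55.6/3600 = 2 + 0.683333 + 0.015444 = 2.6987778
  N ⇒ keep positive
  Lon: 26 + 5/60 + 21/3600 = 26.0891667
  hemisphere W, so the sign is −
Point 6:
  φ: 31′ + 20.88″ = 31.34800′; 49 + 31.34800/60 = 49.5224667
  S → negative
  Longitude: 45′ + 25.56″ = 45.42600′; 105 + 45.42600/60 = 105.7571000
  E → positive

1. -55.033300, 26.450922
2. -74.368775, -143.843056
3. 17.334267, 30.915056
4. -6.746111, -71.123889
5. 2.698778, -26.089167
6. -49.522467, 105.757100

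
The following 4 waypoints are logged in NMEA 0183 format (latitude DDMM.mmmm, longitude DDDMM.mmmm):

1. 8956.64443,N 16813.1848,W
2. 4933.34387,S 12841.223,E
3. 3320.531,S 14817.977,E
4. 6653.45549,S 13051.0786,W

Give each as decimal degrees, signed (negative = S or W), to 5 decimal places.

Point 1:
  Lat: split at 2 digits → 89° and 56.64443′; 89 + 56.64443/60 = 89.944074
  N ⇒ keep positive
  Lon: split at 3 digits → 168° and 13.1848′; 168 + 13.1848/60 = 168.219747
  hemisphere W, so the sign is −
Point 2:
  Lat: degrees = first 2 digits = 49, minutes = 33.34387; 49 + 33.34387/60 = 49.555731
  S → negative
  Lon: degrees = first 3 digits = 128, minutes = 41.223; 128 + 41.223/60 = 128.687050
  E ⇒ keep positive
Point 3:
  φ: degrees = first 2 digits = 33, minutes = 20.531; 33 + 20.531/60 = 33.342183
  hemisphere S, so the sign is −
  λ: split at 3 digits → 148° and 17.977′; 148 + 17.977/60 = 148.299617
  E → positive
Point 4:
  φ: split at 2 digits → 66° and 53.45549′; 66 + 53.45549/60 = 66.890925
  S → negative
  Lon: split at 3 digits → 130° and 51.0786′; 130 + 51.0786/60 = 130.851310
  W ⇒ negate

1. 89.94407, -168.21975
2. -49.55573, 128.68705
3. -33.34218, 148.29962
4. -66.89092, -130.85131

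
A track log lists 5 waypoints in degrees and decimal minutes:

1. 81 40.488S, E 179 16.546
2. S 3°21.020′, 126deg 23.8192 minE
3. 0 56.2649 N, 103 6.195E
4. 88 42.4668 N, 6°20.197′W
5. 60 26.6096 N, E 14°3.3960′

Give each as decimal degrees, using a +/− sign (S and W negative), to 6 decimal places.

Point 1:
  φ: 40.488′ = 0.674800°; total 81.6748000
  hemisphere S, so the sign is −
  Lon: 16.546′ = 0.275767°; total 179.2757667
  E → positive
Point 2:
  Lat: 3 + 21.02/60 = 3.3503333
  S ⇒ negate
  Longitude: 126 + 23.8192/60 = 126.3969867
  E ⇒ keep positive
Point 3:
  φ: 0 + 56.2649/60 = 0.9377483
  N → positive
  Lon: 103 + 6.195/60 = 103.1032500
  E ⇒ keep positive
Point 4:
  φ: 88 + 42.4668/60 = 88.7077800
  N → positive
  λ: 20.197′ = 0.336617°; total 6.3366167
  hemisphere W, so the sign is −
Point 5:
  φ: 60 + 26.6096/60 = 60.4434933
  N → positive
  Lon: 3.396′ = 0.056600°; total 14.0566000
  E ⇒ keep positive

1. -81.674800, 179.275767
2. -3.350333, 126.396987
3. 0.937748, 103.103250
4. 88.707780, -6.336617
5. 60.443493, 14.056600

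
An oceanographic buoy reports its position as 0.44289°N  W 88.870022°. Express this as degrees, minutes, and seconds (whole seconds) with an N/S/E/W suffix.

0°26′34″ N, 88°52′12″ W

Latitude: 0.442890° → 26.57340′; 0.57340 × 60 = 34.40″
λ: whole degrees 88; 52.20132′ → 52′ and 12.08″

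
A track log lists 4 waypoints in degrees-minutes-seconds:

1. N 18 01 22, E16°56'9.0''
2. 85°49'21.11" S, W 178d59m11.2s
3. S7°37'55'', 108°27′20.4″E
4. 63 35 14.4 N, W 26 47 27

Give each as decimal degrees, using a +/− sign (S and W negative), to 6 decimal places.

Point 1:
  Lat: 1′ + 22″ = 1.36667′; 18 + 1.36667/60 = 18.0227778
  N → positive
  λ: 56′ + 9″ = 56.15000′; 16 + 56.15000/60 = 16.9358333
  E → positive
Point 2:
  Lat: 85° + 49/60 + 21.11/3600 = 85 + 0.816667 + 0.005864 = 85.8225306
  hemisphere S, so the sign is −
  λ: 178 + 59/60 + 11.2/3600 = 178.9864444
  W ⇒ negate
Point 3:
  Lat: 37′ + 55″ = 37.91667′; 7 + 37.91667/60 = 7.6319444
  hemisphere S, so the sign is −
  Lon: 108° + 27/60 + 20.4/3600 = 108 + 0.450000 + 0.005667 = 108.4556667
  E → positive
Point 4:
  φ: 63 + 35/60 + 14.4/3600 = 63.5873333
  N → positive
  Lon: 26 + 47/60 + 27/3600 = 26.7908333
  W → negative

1. 18.022778, 16.935833
2. -85.822531, -178.986444
3. -7.631944, 108.455667
4. 63.587333, -26.790833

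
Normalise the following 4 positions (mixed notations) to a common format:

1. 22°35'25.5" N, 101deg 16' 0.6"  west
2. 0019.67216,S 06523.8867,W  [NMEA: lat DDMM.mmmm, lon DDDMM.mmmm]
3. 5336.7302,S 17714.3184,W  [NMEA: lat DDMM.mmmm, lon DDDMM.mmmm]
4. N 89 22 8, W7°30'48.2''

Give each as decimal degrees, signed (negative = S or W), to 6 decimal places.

Point 1:
  Latitude: 22° + 35/60 + 25.5/3600 = 22 + 0.583333 + 0.007083 = 22.5904167
  N ⇒ keep positive
  Longitude: 101° + 16/60 + 0.6/3600 = 101 + 0.266667 + 0.000167 = 101.2668333
  W ⇒ negate
Point 2:
  Latitude: degrees = first 2 digits = 0, minutes = 19.67216; 0 + 19.67216/60 = 0.3278693
  hemisphere S, so the sign is −
  λ: degrees = first 3 digits = 65, minutes = 23.8867; 65 + 23.8867/60 = 65.3981117
  hemisphere W, so the sign is −
Point 3:
  Lat: split at 2 digits → 53° and 36.7302′; 53 + 36.7302/60 = 53.6121700
  hemisphere S, so the sign is −
  Longitude: degrees = first 3 digits = 177, minutes = 14.3184; 177 + 14.3184/60 = 177.2386400
  hemisphere W, so the sign is −
Point 4:
  φ: 89° + 22/60 + 8/3600 = 89 + 0.366667 + 0.002222 = 89.3688889
  N → positive
  Longitude: 7° + 30/60 + 48.2/3600 = 7 + 0.500000 + 0.013389 = 7.5133889
  hemisphere W, so the sign is −

1. 22.590417, -101.266833
2. -0.327869, -65.398112
3. -53.612170, -177.238640
4. 89.368889, -7.513389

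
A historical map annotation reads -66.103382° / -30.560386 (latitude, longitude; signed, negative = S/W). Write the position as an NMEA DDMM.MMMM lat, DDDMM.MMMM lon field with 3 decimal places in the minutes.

6606.203,S / 03033.623,W

Latitude is negative → S; |value| = 66.103382
Lat: minutes = (66.103382 − 66) × 60 = 6.20292
Longitude is negative → W; |value| = 30.560386
Longitude: 30° + 0.560386 × 60 = 30° 33.62316′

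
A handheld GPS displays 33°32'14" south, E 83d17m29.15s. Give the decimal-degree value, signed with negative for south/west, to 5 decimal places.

Lat: 33° + 32/60 + 14/3600 = 33 + 0.533333 + 0.003889 = 33.537222
S ⇒ negate
Lon: 17′ + 29.15″ = 17.48583′; 83 + 17.48583/60 = 83.291431
E → positive

-33.53722, 83.29143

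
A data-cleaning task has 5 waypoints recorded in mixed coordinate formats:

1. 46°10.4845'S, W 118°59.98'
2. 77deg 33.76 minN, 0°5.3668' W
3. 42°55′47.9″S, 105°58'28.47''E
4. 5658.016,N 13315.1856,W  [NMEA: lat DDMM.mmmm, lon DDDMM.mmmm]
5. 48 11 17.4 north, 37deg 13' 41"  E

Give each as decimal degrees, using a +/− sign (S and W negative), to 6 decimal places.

1. -46.174742, -118.999667
2. 77.562667, -0.089447
3. -42.929972, 105.974575
4. 56.966933, -133.253093
5. 48.188167, 37.228056

Point 1:
  Latitude: 46 + 10.4845/60 = 46.1747417
  hemisphere S, so the sign is −
  Lon: 59.98′ = 0.999667°; total 118.9996667
  W ⇒ negate
Point 2:
  Lat: 33.76′ = 0.562667°; total 77.5626667
  N → positive
  λ: 0 + 5.3668/60 = 0.0894467
  W → negative
Point 3:
  Latitude: 42 + 55/60 + 47.9/3600 = 42.9299722
  hemisphere S, so the sign is −
  Longitude: 105 + 58/60 + 28.47/3600 = 105.9745750
  E ⇒ keep positive
Point 4:
  Lat: split at 2 digits → 56° and 58.016′; 56 + 58.016/60 = 56.9669333
  N → positive
  Longitude: split at 3 digits → 133° and 15.1856′; 133 + 15.1856/60 = 133.2530933
  W ⇒ negate
Point 5:
  Latitude: 11′ + 17.4″ = 11.29000′; 48 + 11.29000/60 = 48.1881667
  N → positive
  Longitude: 37 + 13/60 + 41/3600 = 37.2280556
  E ⇒ keep positive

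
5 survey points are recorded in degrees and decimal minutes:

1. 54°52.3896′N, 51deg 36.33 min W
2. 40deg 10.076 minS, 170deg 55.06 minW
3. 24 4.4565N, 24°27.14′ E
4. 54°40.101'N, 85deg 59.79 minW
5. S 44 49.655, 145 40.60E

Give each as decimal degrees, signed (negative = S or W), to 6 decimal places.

Point 1:
  Lat: 54 + 52.3896/60 = 54.8731600
  N ⇒ keep positive
  Longitude: 51 + 36.33/60 = 51.6055000
  W → negative
Point 2:
  φ: 10.076′ = 0.167933°; total 40.1679333
  S ⇒ negate
  λ: 55.06′ = 0.917667°; total 170.9176667
  W ⇒ negate
Point 3:
  Latitude: 24 + 4.4565/60 = 24.0742750
  N ⇒ keep positive
  λ: 27.14′ = 0.452333°; total 24.4523333
  E → positive
Point 4:
  φ: 40.101′ = 0.668350°; total 54.6683500
  N → positive
  Lon: 59.79′ = 0.996500°; total 85.9965000
  hemisphere W, so the sign is −
Point 5:
  Lat: 49.655′ = 0.827583°; total 44.8275833
  hemisphere S, so the sign is −
  λ: 145 + 40.6/60 = 145.6766667
  E → positive

1. 54.873160, -51.605500
2. -40.167933, -170.917667
3. 24.074275, 24.452333
4. 54.668350, -85.996500
5. -44.827583, 145.676667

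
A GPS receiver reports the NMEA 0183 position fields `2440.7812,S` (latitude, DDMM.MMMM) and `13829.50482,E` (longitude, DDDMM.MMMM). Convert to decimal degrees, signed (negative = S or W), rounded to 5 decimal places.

Lat: split at 2 digits → 24° and 40.7812′; 24 + 40.7812/60 = 24.679687
S → negative
Longitude: split at 3 digits → 138° and 29.50482′; 138 + 29.50482/60 = 138.491747
E ⇒ keep positive

-24.67969, 138.49175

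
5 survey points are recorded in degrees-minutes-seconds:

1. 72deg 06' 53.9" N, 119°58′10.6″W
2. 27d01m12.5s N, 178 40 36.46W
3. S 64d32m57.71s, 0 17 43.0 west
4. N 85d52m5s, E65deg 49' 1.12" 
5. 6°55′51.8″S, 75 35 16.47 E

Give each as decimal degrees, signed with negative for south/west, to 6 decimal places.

1. 72.114972, -119.969611
2. 27.020139, -178.676794
3. -64.549364, -0.295278
4. 85.868056, 65.816978
5. -6.931056, 75.587908

Point 1:
  Lat: 72 + 6/60 + 53.9/3600 = 72.1149722
  N → positive
  λ: 119 + 58/60 + 10.6/3600 = 119.9696111
  W ⇒ negate
Point 2:
  Latitude: 27° + 1/60 + 12.5/3600 = 27 + 0.016667 + 0.003472 = 27.0201389
  N → positive
  Lon: 40′ + 36.46″ = 40.60767′; 178 + 40.60767/60 = 178.6767944
  W → negative
Point 3:
  Lat: 64 + 32/60 + 57.71/3600 = 64.5493639
  S → negative
  Lon: 0° + 17/60 + 43/3600 = 0 + 0.283333 + 0.011944 = 0.2952778
  W → negative
Point 4:
  φ: 85° + 52/60 + 5/3600 = 85 + 0.866667 + 0.001389 = 85.8680556
  N ⇒ keep positive
  λ: 65 + 49/60 + 1.12/3600 = 65.8169778
  E → positive
Point 5:
  φ: 6 + 55/60 + 51.8/3600 = 6.9310556
  hemisphere S, so the sign is −
  Lon: 35′ + 16.47″ = 35.27450′; 75 + 35.27450/60 = 75.5879083
  E ⇒ keep positive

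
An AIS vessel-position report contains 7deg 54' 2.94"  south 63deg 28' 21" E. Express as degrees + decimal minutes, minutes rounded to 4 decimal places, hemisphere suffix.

Latitude: seconds/60 = 0.04900; minutes = 54 + 0.04900 = 54.049000
Longitude: 28 + 21/60 = 28.350000′

7° 54.0490′ S, 63° 28.3500′ E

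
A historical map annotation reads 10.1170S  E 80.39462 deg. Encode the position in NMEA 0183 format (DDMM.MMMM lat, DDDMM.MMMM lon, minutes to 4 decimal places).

Latitude: minutes = (10.117000 − 10) × 60 = 7.020000
λ: fractional part 0.394620 → 23.677200 minutes

1007.0200,S / 08023.6772,E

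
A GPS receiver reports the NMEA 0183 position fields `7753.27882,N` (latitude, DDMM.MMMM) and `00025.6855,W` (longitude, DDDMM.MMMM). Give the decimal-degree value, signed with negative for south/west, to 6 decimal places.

Latitude: split at 2 digits → 77° and 53.27882′; 77 + 53.27882/60 = 77.8879803
N ⇒ keep positive
Lon: degrees = first 3 digits = 0, minutes = 25.6855; 0 + 25.6855/60 = 0.4280917
W → negative

77.887980, -0.428092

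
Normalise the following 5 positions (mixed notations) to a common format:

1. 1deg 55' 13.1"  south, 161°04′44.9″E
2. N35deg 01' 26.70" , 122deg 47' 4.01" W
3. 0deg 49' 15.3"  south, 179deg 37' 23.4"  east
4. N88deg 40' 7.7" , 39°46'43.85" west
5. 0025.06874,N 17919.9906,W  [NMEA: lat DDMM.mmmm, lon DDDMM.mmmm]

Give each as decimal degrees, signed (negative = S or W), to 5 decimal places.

Point 1:
  φ: 1° + 55/60 + 13.1/3600 = 1 + 0.916667 + 0.003639 = 1.920306
  S ⇒ negate
  Longitude: 161 + 4/60 + 44.9/3600 = 161.079139
  E ⇒ keep positive
Point 2:
  φ: 35° + 1/60 + 26.7/3600 = 35 + 0.016667 + 0.007417 = 35.024083
  N → positive
  λ: 47′ + 4.01″ = 47.06683′; 122 + 47.06683/60 = 122.784447
  W → negative
Point 3:
  φ: 0 + 49/60 + 15.3/3600 = 0.820917
  hemisphere S, so the sign is −
  Longitude: 179 + 37/60 + 23.4/3600 = 179.623167
  E ⇒ keep positive
Point 4:
  φ: 88° + 40/60 + 7.7/3600 = 88 + 0.666667 + 0.002139 = 88.668806
  N ⇒ keep positive
  Longitude: 39 + 46/60 + 43.85/3600 = 39.778847
  W ⇒ negate
Point 5:
  Latitude: degrees = first 2 digits = 0, minutes = 25.06874; 0 + 25.06874/60 = 0.417812
  N → positive
  λ: split at 3 digits → 179° and 19.9906′; 179 + 19.9906/60 = 179.333177
  W ⇒ negate

1. -1.92031, 161.07914
2. 35.02408, -122.78445
3. -0.82092, 179.62317
4. 88.66881, -39.77885
5. 0.41781, -179.33318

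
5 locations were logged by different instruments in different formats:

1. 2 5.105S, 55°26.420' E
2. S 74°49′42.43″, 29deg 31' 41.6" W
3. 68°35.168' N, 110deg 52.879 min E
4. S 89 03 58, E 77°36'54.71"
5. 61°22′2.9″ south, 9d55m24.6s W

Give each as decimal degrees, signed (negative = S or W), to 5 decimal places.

1. -2.08508, 55.44033
2. -74.82845, -29.52822
3. 68.58613, 110.88132
4. -89.06611, 77.61520
5. -61.36747, -9.92350

Point 1:
  Lat: 2 + 5.105/60 = 2.085083
  S → negative
  λ: 55 + 26.42/60 = 55.440333
  E ⇒ keep positive
Point 2:
  Latitude: 49′ + 42.43″ = 49.70717′; 74 + 49.70717/60 = 74.828453
  hemisphere S, so the sign is −
  Lon: 29° + 31/60 + 41.6/3600 = 29 + 0.516667 + 0.011556 = 29.528222
  hemisphere W, so the sign is −
Point 3:
  φ: 35.168′ = 0.586133°; total 68.586133
  N ⇒ keep positive
  λ: 110 + 52.879/60 = 110.881317
  E → positive
Point 4:
  Lat: 89 + 3/60 + 58/3600 = 89.066111
  S ⇒ negate
  λ: 77° + 36/60 + 54.71/3600 = 77 + 0.600000 + 0.015197 = 77.615197
  E ⇒ keep positive
Point 5:
  Lat: 22′ + 2.9″ = 22.04833′; 61 + 22.04833/60 = 61.367472
  hemisphere S, so the sign is −
  Longitude: 9 + 55/60 + 24.6/3600 = 9.923500
  W → negative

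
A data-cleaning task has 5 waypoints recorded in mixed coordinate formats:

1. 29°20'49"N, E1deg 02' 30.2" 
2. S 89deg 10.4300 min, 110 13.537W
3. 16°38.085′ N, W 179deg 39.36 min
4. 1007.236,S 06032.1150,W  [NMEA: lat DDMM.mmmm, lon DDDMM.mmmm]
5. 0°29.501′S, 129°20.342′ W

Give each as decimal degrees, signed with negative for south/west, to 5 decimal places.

1. 29.34694, 1.04172
2. -89.17383, -110.22562
3. 16.63475, -179.65600
4. -10.12060, -60.53525
5. -0.49168, -129.33903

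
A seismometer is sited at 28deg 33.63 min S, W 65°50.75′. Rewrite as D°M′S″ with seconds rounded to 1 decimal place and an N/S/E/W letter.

28°33′37.8″ S, 65°50′45.0″ W

Latitude: 33.63000′ → 33′ and 0.63000 × 60 = 37.800″
Lon: fractional minutes 0.75000 × 60 = 45.000″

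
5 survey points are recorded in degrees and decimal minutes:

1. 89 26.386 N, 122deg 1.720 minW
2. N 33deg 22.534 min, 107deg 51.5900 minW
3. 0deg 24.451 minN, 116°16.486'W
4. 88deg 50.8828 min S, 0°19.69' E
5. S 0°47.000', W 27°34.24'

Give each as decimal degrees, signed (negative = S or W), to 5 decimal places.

1. 89.43977, -122.02867
2. 33.37557, -107.85983
3. 0.40752, -116.27477
4. -88.84805, 0.32817
5. -0.78333, -27.57067

Point 1:
  Latitude: 89 + 26.386/60 = 89.439767
  N → positive
  λ: 1.72′ = 0.028667°; total 122.028667
  W ⇒ negate
Point 2:
  φ: 22.534′ = 0.375567°; total 33.375567
  N → positive
  Longitude: 107 + 51.59/60 = 107.859833
  W ⇒ negate
Point 3:
  Lat: 24.451′ = 0.407517°; total 0.407517
  N ⇒ keep positive
  λ: 16.486′ = 0.274767°; total 116.274767
  W → negative
Point 4:
  Lat: 50.8828′ = 0.848047°; total 88.848047
  S ⇒ negate
  λ: 19.69′ = 0.328167°; total 0.328167
  E ⇒ keep positive
Point 5:
  Latitude: 0 + 47/60 = 0.783333
  S → negative
  λ: 27 + 34.24/60 = 27.570667
  W → negative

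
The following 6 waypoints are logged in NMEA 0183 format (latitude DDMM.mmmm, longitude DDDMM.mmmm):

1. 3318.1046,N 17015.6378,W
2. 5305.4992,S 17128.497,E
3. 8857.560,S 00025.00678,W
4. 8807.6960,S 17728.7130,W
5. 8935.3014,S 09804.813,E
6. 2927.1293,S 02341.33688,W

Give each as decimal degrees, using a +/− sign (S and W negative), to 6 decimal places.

1. 33.301743, -170.260630
2. -53.091653, 171.474950
3. -88.959333, -0.416780
4. -88.128267, -177.478550
5. -89.588357, 98.080217
6. -29.452155, -23.688948

Point 1:
  φ: split at 2 digits → 33° and 18.1046′; 33 + 18.1046/60 = 33.3017433
  N → positive
  Lon: split at 3 digits → 170° and 15.6378′; 170 + 15.6378/60 = 170.2606300
  W → negative
Point 2:
  Lat: split at 2 digits → 53° and 5.4992′; 53 + 5.4992/60 = 53.0916533
  S → negative
  λ: split at 3 digits → 171° and 28.497′; 171 + 28.497/60 = 171.4749500
  E ⇒ keep positive
Point 3:
  Lat: degrees = first 2 digits = 88, minutes = 57.56; 88 + 57.56/60 = 88.9593333
  S ⇒ negate
  Lon: split at 3 digits → 000° and 25.00678′; 0 + 25.00678/60 = 0.4167797
  W → negative
Point 4:
  Latitude: split at 2 digits → 88° and 7.696′; 88 + 7.696/60 = 88.1282667
  S ⇒ negate
  λ: degrees = first 3 digits = 177, minutes = 28.713; 177 + 28.713/60 = 177.4785500
  W ⇒ negate
Point 5:
  φ: degrees = first 2 digits = 89, minutes = 35.3014; 89 + 35.3014/60 = 89.5883567
  S → negative
  λ: split at 3 digits → 098° and 4.813′; 98 + 4.813/60 = 98.0802167
  E → positive
Point 6:
  φ: degrees = first 2 digits = 29, minutes = 27.1293; 29 + 27.1293/60 = 29.4521550
  S ⇒ negate
  Lon: degrees = first 3 digits = 23, minutes = 41.33688; 23 + 41.33688/60 = 23.6889480
  hemisphere W, so the sign is −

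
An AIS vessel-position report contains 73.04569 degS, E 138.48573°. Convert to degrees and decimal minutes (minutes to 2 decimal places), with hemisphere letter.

Lat: 73° + 0.045690 × 60 = 73° 2.7414′
λ: fractional part 0.485730 → 29.1438 minutes

73° 2.74′ S, 138° 29.14′ E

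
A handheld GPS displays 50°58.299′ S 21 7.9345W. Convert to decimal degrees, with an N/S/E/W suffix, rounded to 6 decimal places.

Lat: 58.299′ = 0.971650°; total 50.9716500
Longitude: 7.9345′ = 0.132242°; total 21.1322417

50.971650° S, 21.132242° W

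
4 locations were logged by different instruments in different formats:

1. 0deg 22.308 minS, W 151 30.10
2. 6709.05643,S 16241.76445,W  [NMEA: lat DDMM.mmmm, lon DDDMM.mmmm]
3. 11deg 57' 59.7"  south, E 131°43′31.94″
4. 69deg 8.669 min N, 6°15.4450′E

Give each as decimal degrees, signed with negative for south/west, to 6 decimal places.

1. -0.371800, -151.501667
2. -67.150941, -162.696074
3. -11.966583, 131.725539
4. 69.144483, 6.257417

Point 1:
  Latitude: 0 + 22.308/60 = 0.3718000
  S → negative
  Longitude: 30.1′ = 0.501667°; total 151.5016667
  W ⇒ negate
Point 2:
  φ: degrees = first 2 digits = 67, minutes = 9.05643; 67 + 9.05643/60 = 67.1509405
  S ⇒ negate
  Lon: degrees = first 3 digits = 162, minutes = 41.76445; 162 + 41.76445/60 = 162.6960742
  hemisphere W, so the sign is −
Point 3:
  Lat: 11 + 57/60 + 59.7/3600 = 11.9665833
  S ⇒ negate
  Longitude: 131° + 43/60 + 31.94/3600 = 131 + 0.716667 + 0.008872 = 131.7255389
  E ⇒ keep positive
Point 4:
  Lat: 8.669′ = 0.144483°; total 69.1444833
  N → positive
  Longitude: 6 + 15.445/60 = 6.2574167
  E → positive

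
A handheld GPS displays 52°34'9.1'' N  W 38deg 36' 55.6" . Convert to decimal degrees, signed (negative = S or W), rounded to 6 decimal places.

52.569194, -38.615444

Lat: 52° + 34/60 + 9.1/3600 = 52 + 0.566667 + 0.002528 = 52.5691944
N → positive
λ: 38 + 36/60 + 55.6/3600 = 38.6154444
W ⇒ negate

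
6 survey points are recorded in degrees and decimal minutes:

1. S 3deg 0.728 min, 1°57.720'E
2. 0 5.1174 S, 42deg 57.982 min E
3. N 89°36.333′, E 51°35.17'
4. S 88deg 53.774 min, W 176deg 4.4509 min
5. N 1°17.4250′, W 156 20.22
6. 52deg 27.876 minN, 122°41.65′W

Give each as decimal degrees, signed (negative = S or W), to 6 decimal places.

Point 1:
  φ: 3 + 0.728/60 = 3.0121333
  hemisphere S, so the sign is −
  Lon: 57.72′ = 0.962000°; total 1.9620000
  E → positive
Point 2:
  φ: 5.1174′ = 0.085290°; total 0.0852900
  S ⇒ negate
  Lon: 42 + 57.982/60 = 42.9663667
  E ⇒ keep positive
Point 3:
  Lat: 89 + 36.333/60 = 89.6055500
  N → positive
  Lon: 35.17′ = 0.586167°; total 51.5861667
  E ⇒ keep positive
Point 4:
  Latitude: 53.774′ = 0.896233°; total 88.8962333
  S → negative
  Longitude: 176 + 4.4509/60 = 176.0741817
  hemisphere W, so the sign is −
Point 5:
  Latitude: 17.425′ = 0.290417°; total 1.2904167
  N ⇒ keep positive
  Longitude: 156 + 20.22/60 = 156.3370000
  W → negative
Point 6:
  φ: 52 + 27.876/60 = 52.4646000
  N → positive
  λ: 122 + 41.65/60 = 122.6941667
  hemisphere W, so the sign is −

1. -3.012133, 1.962000
2. -0.085290, 42.966367
3. 89.605550, 51.586167
4. -88.896233, -176.074182
5. 1.290417, -156.337000
6. 52.464600, -122.694167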